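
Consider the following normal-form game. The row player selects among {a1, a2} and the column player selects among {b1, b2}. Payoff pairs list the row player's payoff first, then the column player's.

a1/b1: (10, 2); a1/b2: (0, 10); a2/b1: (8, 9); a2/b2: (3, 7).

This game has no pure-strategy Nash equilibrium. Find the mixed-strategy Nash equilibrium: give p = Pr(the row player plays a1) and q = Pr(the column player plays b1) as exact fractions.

Each player's mixing probability is pinned down by making the *other* player indifferent.
The column player indifferent between b1 and b2: p·2 + (1−p)·9 = p·10 + (1−p)·7 ⟹ 9 + (-7)p = 7 + 3p ⟹ p = 1/5.
The row player indifferent between a1 and a2: q·10 + (1−q)·0 = q·8 + (1−q)·3 ⟹ 0 + 10q = 3 + 5q ⟹ q = 3/5.

p = 1/5, q = 3/5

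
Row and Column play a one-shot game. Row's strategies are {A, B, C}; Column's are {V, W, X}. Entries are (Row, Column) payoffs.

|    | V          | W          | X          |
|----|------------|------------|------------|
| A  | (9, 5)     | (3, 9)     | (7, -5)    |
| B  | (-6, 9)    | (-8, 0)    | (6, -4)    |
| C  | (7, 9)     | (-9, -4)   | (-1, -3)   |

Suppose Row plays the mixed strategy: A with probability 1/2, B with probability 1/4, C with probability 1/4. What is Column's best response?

V

Column's best reply maximizes expected payoff against the mix.
V: (1/2)·5 + (1/4)·9 + (1/4)·9 = 7
W: (1/2)·9 + (1/4)·0 + (1/4)·(-4) = 7/2
X: (1/2)·(-5) + (1/4)·(-4) + (1/4)·(-3) = -17/4
Highest expected payoff is 7, from V.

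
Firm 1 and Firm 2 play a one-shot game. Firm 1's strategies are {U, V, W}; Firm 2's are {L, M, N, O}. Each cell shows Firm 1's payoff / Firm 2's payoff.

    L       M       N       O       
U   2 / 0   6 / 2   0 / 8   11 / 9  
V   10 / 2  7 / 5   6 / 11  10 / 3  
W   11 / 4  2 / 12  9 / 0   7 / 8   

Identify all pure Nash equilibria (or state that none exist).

Check mutual best responses: a cell is a NE iff neither player can gain by unilaterally deviating.
Firm 1's best responses — vs L: W (payoff 11); vs M: V (payoff 7); vs N: W (payoff 9); vs O: U (payoff 11).
Firm 2's best responses — vs U: O (payoff 9); vs V: N (payoff 11); vs W: M (payoff 12).
The only mutual best response is (U, O); neither player gains by switching there.

(U, O)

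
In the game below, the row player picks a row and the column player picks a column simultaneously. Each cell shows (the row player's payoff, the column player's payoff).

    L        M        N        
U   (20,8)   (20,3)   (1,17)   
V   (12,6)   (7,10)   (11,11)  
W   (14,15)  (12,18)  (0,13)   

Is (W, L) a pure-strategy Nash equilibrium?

Holding the column player at L: the row player gets 14 from W but could get 20 by switching to U. The row player has a profitable deviation.

No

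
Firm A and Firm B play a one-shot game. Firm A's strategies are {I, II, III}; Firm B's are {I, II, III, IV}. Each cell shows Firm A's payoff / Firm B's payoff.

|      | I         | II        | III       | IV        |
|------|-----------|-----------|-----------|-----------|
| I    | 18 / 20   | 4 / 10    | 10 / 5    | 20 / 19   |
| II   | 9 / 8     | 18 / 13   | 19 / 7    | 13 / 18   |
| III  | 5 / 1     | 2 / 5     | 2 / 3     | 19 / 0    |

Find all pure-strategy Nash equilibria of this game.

(I, I)

Find each player's best response to every opponent strategy; NE are the intersections.
Firm A's best responses — vs I: I (payoff 18); vs II: II (payoff 18); vs III: II (payoff 19); vs IV: I (payoff 20).
Firm B's best responses — vs I: I (payoff 20); vs II: IV (payoff 18); vs III: II (payoff 5).
The only mutual best response is (I, I); neither player gains by switching there.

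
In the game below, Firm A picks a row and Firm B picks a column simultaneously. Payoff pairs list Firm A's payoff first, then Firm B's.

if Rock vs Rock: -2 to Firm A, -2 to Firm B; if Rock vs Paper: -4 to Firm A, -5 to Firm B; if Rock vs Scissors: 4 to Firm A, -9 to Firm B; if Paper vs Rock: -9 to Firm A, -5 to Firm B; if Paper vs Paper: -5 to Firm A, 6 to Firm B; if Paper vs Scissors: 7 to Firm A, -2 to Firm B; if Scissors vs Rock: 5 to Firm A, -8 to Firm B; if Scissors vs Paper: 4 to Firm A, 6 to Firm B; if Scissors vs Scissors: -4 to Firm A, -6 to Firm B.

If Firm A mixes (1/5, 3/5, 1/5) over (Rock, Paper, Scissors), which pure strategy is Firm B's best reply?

Compute Firm B's expected payoff from each pure strategy against the given mix.
Rock: (1/5)·(-2) + (3/5)·(-5) + (1/5)·(-8) = -5
Paper: (1/5)·(-5) + (3/5)·6 + (1/5)·6 = 19/5
Scissors: (1/5)·(-9) + (3/5)·(-2) + (1/5)·(-6) = -21/5
Highest expected payoff is 19/5, from Paper.

Paper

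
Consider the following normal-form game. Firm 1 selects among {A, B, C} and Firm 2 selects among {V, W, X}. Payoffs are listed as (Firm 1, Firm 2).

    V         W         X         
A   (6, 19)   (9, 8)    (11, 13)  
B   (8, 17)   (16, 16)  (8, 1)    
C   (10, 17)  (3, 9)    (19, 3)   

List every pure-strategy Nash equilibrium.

(C, V)

Check mutual best responses: a cell is a NE iff neither player can gain by unilaterally deviating.
Firm 1's best responses — vs V: C (payoff 10); vs W: B (payoff 16); vs X: C (payoff 19).
Firm 2's best responses — vs A: V (payoff 19); vs B: V (payoff 17); vs C: V (payoff 17).
The only mutual best response is (C, V); neither player gains by switching there.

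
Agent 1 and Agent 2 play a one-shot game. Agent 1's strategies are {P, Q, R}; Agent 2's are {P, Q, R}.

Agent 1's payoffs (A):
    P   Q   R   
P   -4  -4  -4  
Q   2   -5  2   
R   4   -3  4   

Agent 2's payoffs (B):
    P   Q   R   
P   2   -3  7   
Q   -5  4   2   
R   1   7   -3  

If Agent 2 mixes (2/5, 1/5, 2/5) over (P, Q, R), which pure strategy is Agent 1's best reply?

R

Agent 1's best reply maximizes expected payoff against the mix.
P: (2/5)·(-4) + (1/5)·(-4) + (2/5)·(-4) = -4
Q: (2/5)·2 + (1/5)·(-5) + (2/5)·2 = 3/5
R: (2/5)·4 + (1/5)·(-3) + (2/5)·4 = 13/5
Highest expected payoff is 13/5, from R.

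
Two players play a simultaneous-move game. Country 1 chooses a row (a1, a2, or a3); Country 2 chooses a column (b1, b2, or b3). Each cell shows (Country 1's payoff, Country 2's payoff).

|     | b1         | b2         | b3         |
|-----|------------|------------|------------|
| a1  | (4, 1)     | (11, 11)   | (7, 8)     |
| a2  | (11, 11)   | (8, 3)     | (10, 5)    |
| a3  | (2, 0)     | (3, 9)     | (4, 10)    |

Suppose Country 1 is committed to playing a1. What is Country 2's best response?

With Country 1 fixed at a1, Country 2's payoffs are: b1 → 1, b2 → 11, b3 → 8.
The maximum is 11, achieved by b2.

b2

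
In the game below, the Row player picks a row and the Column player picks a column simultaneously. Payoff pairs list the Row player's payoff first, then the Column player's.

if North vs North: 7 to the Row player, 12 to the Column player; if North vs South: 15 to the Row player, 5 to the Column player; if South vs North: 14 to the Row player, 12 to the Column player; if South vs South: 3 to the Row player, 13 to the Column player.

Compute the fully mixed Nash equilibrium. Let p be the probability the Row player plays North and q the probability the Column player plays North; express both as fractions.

Each player's mixing probability is pinned down by making the *other* player indifferent.
The Column player indifferent between North and South: p·12 + (1−p)·12 = p·5 + (1−p)·13 ⟹ 12 + 0p = 13 + (-8)p ⟹ p = 1/8.
The Row player indifferent between North and South: q·7 + (1−q)·15 = q·14 + (1−q)·3 ⟹ 15 + (-8)q = 3 + 11q ⟹ q = 12/19.

p = 1/8, q = 12/19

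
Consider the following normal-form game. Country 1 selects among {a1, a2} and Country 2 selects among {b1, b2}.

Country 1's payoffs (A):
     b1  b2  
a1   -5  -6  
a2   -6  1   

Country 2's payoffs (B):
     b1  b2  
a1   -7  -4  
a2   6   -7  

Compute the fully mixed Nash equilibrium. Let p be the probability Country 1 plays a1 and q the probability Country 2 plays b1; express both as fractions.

p = 13/16, q = 7/8

Each player's mixing probability is pinned down by making the *other* player indifferent.
Country 2 indifferent between b1 and b2: p·(-7) + (1−p)·6 = p·(-4) + (1−p)·(-7) ⟹ 6 + (-13)p = (-7) + 3p ⟹ p = 13/16.
Country 1 indifferent between a1 and a2: q·(-5) + (1−q)·(-6) = q·(-6) + (1−q)·1 ⟹ (-6) + 1q = 1 + (-7)q ⟹ q = 7/8.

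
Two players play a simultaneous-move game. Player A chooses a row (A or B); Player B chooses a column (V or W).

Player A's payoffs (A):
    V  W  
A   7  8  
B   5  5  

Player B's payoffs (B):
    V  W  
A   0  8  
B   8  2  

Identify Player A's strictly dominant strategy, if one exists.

A

Check whether one of Player A's strategies beats all alternatives regardless of what the opponent does.
A strictly dominates: vs V: 7 > 5; vs W: 8 > 5.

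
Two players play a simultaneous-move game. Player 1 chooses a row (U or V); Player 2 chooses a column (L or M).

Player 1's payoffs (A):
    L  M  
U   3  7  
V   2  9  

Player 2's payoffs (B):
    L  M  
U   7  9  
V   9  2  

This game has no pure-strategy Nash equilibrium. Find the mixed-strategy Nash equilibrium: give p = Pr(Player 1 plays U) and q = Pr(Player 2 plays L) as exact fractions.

p = 7/9, q = 2/3

In a mixed NE each player is indifferent between their pure strategies, so the opponent's mix sets the indifference.
Player 2 indifferent between L and M: p·7 + (1−p)·9 = p·9 + (1−p)·2 ⟹ 9 + (-2)p = 2 + 7p ⟹ p = 7/9.
Player 1 indifferent between U and V: q·3 + (1−q)·7 = q·2 + (1−q)·9 ⟹ 7 + (-4)q = 9 + (-7)q ⟹ q = 2/3.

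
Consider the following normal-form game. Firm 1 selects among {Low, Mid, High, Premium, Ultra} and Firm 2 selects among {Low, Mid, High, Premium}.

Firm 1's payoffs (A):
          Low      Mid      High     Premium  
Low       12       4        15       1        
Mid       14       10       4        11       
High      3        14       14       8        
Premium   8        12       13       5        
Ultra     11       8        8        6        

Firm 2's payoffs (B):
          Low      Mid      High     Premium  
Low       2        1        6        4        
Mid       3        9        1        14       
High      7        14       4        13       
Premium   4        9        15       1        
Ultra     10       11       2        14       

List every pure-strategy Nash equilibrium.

Find each player's best response to every opponent strategy; NE are the intersections.
Firm 1's best responses — vs Low: Mid (payoff 14); vs Mid: High (payoff 14); vs High: Low (payoff 15); vs Premium: Mid (payoff 11).
Firm 2's best responses — vs Low: High (payoff 6); vs Mid: Premium (payoff 14); vs High: Mid (payoff 14); vs Premium: High (payoff 15); vs Ultra: Premium (payoff 14).
Mutual best responses occur at (Low, High), (Mid, Premium), and (High, Mid); at each, neither player gains by switching.

(Low, High), (Mid, Premium), and (High, Mid)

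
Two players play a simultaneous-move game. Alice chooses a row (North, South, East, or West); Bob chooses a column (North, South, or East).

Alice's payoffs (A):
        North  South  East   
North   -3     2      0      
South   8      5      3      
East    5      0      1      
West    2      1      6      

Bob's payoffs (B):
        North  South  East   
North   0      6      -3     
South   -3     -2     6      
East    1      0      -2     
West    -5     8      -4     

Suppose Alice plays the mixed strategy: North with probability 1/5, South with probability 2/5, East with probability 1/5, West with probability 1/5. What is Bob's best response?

South

Bob's best reply maximizes expected payoff against the mix.
North: (1/5)·0 + (2/5)·(-3) + (1/5)·1 + (1/5)·(-5) = -2
South: (1/5)·6 + (2/5)·(-2) + (1/5)·0 + (1/5)·8 = 2
East: (1/5)·(-3) + (2/5)·6 + (1/5)·(-2) + (1/5)·(-4) = 3/5
Highest expected payoff is 2, from South.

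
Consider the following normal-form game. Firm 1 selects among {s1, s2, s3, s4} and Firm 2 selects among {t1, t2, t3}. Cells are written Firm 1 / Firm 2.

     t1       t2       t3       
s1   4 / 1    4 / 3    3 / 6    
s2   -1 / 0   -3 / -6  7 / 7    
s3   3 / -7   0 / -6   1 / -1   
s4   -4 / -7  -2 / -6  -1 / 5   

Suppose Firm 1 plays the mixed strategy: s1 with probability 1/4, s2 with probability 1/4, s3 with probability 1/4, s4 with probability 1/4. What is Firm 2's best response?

Compute Firm 2's expected payoff from each pure strategy against the given mix.
t1: (1/4)·1 + (1/4)·0 + (1/4)·(-7) + (1/4)·(-7) = -13/4
t2: (1/4)·3 + (1/4)·(-6) + (1/4)·(-6) + (1/4)·(-6) = -15/4
t3: (1/4)·6 + (1/4)·7 + (1/4)·(-1) + (1/4)·5 = 17/4
Highest expected payoff is 17/4, from t3.

t3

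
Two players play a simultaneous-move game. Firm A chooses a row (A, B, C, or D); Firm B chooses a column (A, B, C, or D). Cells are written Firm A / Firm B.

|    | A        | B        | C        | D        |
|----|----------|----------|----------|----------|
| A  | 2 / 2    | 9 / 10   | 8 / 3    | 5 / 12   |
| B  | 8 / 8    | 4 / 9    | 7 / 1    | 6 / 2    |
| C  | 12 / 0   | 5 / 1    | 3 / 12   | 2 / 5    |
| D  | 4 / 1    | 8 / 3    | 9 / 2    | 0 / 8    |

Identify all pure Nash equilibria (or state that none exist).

None

A profile is a Nash equilibrium when each player is best-responding to the other.
Firm A's best responses — vs A: C (payoff 12); vs B: A (payoff 9); vs C: D (payoff 9); vs D: B (payoff 6).
Firm B's best responses — vs A: D (payoff 12); vs B: B (payoff 9); vs C: C (payoff 12); vs D: D (payoff 8).
No cell has both players best-responding. For instance, Firm A's best reply to C is D, but against D Firm B prefers D over C.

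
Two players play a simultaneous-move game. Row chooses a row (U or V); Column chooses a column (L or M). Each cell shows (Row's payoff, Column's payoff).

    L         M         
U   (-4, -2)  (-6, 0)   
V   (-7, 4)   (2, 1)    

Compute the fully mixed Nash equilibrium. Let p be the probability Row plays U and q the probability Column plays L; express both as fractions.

p = 3/5, q = 8/11

Each player's mixing probability is pinned down by making the *other* player indifferent.
Column indifferent between L and M: p·(-2) + (1−p)·4 = p·0 + (1−p)·1 ⟹ 4 + (-6)p = 1 + (-1)p ⟹ p = 3/5.
Row indifferent between U and V: q·(-4) + (1−q)·(-6) = q·(-7) + (1−q)·2 ⟹ (-6) + 2q = 2 + (-9)q ⟹ q = 8/11.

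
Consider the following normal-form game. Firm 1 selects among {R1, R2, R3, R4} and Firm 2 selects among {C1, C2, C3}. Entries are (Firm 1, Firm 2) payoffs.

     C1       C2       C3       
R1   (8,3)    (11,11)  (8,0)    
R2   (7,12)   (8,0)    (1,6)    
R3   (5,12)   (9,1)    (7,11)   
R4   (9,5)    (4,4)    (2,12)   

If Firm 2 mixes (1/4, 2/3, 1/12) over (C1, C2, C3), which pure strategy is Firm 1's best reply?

R1

Compute Firm 1's expected payoff from each pure strategy against the given mix.
R1: (1/4)·8 + (2/3)·11 + (1/12)·8 = 10
R2: (1/4)·7 + (2/3)·8 + (1/12)·1 = 43/6
R3: (1/4)·5 + (2/3)·9 + (1/12)·7 = 47/6
R4: (1/4)·9 + (2/3)·4 + (1/12)·2 = 61/12
Highest expected payoff is 10, from R1.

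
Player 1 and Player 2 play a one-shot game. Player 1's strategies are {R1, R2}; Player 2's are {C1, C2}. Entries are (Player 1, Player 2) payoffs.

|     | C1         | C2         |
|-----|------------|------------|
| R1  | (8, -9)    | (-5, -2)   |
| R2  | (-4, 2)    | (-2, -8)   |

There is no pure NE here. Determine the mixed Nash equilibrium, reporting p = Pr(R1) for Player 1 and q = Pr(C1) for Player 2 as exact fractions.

In a mixed NE each player is indifferent between their pure strategies, so the opponent's mix sets the indifference.
Player 2 indifferent between C1 and C2: p·(-9) + (1−p)·2 = p·(-2) + (1−p)·(-8) ⟹ 2 + (-11)p = (-8) + 6p ⟹ p = 10/17.
Player 1 indifferent between R1 and R2: q·8 + (1−q)·(-5) = q·(-4) + (1−q)·(-2) ⟹ (-5) + 13q = (-2) + (-2)q ⟹ q = 1/5.

p = 10/17, q = 1/5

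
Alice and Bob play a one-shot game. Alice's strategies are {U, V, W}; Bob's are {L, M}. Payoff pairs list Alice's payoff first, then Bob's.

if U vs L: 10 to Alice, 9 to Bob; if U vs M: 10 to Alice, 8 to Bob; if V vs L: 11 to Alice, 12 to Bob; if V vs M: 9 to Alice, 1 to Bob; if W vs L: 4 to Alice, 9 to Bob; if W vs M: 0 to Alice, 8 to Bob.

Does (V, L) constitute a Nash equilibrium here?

Holding Bob at L: Alice gets 11 from V, versus 10 from U, 4 from W. No profitable deviation for Alice.
Holding Alice at V: Bob gets 12 from L, versus 1 from M. No profitable deviation for Bob either.

Yes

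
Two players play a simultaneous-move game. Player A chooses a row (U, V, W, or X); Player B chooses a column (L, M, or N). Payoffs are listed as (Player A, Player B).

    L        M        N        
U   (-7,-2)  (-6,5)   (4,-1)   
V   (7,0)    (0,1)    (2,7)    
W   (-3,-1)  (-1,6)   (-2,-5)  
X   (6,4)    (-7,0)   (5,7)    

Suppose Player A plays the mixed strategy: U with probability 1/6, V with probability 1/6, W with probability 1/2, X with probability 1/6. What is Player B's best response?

Compute Player B's expected payoff from each pure strategy against the given mix.
L: (1/6)·(-2) + (1/6)·0 + (1/2)·(-1) + (1/6)·4 = -1/6
M: (1/6)·5 + (1/6)·1 + (1/2)·6 + (1/6)·0 = 4
N: (1/6)·(-1) + (1/6)·7 + (1/2)·(-5) + (1/6)·7 = -1/3
Highest expected payoff is 4, from M.

M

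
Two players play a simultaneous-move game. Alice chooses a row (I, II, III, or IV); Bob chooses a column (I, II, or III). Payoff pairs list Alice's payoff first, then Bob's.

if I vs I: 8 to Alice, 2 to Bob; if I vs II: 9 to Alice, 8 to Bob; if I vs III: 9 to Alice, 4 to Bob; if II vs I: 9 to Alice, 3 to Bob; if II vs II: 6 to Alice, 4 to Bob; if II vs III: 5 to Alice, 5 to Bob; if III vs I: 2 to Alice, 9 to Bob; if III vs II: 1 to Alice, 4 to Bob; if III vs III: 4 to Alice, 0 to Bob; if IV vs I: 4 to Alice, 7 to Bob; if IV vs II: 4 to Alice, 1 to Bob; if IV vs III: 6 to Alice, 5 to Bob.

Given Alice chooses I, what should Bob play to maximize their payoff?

II

With Alice fixed at I, Bob's payoffs are: I → 2, II → 8, III → 4.
The maximum is 8, achieved by II.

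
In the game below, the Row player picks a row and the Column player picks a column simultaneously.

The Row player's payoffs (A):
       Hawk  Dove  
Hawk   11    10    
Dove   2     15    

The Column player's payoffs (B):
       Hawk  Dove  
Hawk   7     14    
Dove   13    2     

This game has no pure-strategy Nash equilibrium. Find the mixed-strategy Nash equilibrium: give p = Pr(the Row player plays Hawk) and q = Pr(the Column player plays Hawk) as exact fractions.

Each player's mixing probability is pinned down by making the *other* player indifferent.
The Column player indifferent between Hawk and Dove: p·7 + (1−p)·13 = p·14 + (1−p)·2 ⟹ 13 + (-6)p = 2 + 12p ⟹ p = 11/18.
The Row player indifferent between Hawk and Dove: q·11 + (1−q)·10 = q·2 + (1−q)·15 ⟹ 10 + 1q = 15 + (-13)q ⟹ q = 5/14.

p = 11/18, q = 5/14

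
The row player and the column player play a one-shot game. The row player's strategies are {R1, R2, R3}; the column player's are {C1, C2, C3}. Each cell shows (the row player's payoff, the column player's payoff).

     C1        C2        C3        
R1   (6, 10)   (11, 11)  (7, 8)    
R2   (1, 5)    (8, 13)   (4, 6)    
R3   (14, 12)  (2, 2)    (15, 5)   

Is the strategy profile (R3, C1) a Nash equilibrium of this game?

Holding the column player at C1: the row player gets 14 from R3, versus 6 from R1, 1 from R2. No profitable deviation for the row player.
Holding the row player at R3: the column player gets 12 from C1, versus 2 from C2, 5 from C3. No profitable deviation for the column player either.

Yes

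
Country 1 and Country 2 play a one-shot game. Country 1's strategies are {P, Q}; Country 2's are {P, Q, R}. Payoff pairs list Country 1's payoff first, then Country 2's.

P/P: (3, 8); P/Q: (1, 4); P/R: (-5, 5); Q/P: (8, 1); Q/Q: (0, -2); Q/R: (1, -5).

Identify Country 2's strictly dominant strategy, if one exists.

A strategy is strictly dominant if it gives Country 2 a strictly higher payoff than every other strategy, against every choice by the opponent.
P strictly dominates: vs P: 8 > each of {4, 5}; vs Q: 1 > each of {-2, -5}.

P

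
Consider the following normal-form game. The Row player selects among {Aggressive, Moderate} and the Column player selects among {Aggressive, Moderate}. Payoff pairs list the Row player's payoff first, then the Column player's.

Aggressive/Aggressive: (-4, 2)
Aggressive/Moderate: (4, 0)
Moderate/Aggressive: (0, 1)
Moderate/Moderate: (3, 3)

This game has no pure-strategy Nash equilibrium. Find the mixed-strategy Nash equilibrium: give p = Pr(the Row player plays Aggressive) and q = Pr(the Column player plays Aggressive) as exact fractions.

Each player's mixing probability is pinned down by making the *other* player indifferent.
The Column player indifferent between Aggressive and Moderate: p·2 + (1−p)·1 = p·0 + (1−p)·3 ⟹ 1 + 1p = 3 + (-3)p ⟹ p = 1/2.
The Row player indifferent between Aggressive and Moderate: q·(-4) + (1−q)·4 = q·0 + (1−q)·3 ⟹ 4 + (-8)q = 3 + (-3)q ⟹ q = 1/5.

p = 1/2, q = 1/5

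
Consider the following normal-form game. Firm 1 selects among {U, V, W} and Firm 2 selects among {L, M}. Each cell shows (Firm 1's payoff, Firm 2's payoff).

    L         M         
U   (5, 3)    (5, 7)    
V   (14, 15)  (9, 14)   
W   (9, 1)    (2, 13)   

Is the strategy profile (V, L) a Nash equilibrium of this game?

Holding Firm 2 at L: Firm 1 gets 14 from V, versus 5 from U, 9 from W. No profitable deviation for Firm 1.
Holding Firm 1 at V: Firm 2 gets 15 from L, versus 14 from M. No profitable deviation for Firm 2 either.

Yes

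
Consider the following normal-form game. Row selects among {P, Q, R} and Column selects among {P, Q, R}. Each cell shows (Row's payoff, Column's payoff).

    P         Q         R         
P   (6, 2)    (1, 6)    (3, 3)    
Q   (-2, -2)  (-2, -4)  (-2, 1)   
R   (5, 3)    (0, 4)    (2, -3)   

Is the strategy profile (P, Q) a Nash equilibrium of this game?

Holding Column at Q: Row gets 1 from P, versus -2 from Q, 0 from R. No profitable deviation for Row.
Holding Row at P: Column gets 6 from Q, versus 2 from P, 3 from R. No profitable deviation for Column either.

Yes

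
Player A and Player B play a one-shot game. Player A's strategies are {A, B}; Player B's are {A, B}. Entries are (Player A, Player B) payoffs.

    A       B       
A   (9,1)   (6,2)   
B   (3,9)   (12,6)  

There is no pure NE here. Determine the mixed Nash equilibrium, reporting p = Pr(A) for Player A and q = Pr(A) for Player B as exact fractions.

Each player's mixing probability is pinned down by making the *other* player indifferent.
Player B indifferent between A and B: p·1 + (1−p)·9 = p·2 + (1−p)·6 ⟹ 9 + (-8)p = 6 + (-4)p ⟹ p = 3/4.
Player A indifferent between A and B: q·9 + (1−q)·6 = q·3 + (1−q)·12 ⟹ 6 + 3q = 12 + (-9)q ⟹ q = 1/2.

p = 3/4, q = 1/2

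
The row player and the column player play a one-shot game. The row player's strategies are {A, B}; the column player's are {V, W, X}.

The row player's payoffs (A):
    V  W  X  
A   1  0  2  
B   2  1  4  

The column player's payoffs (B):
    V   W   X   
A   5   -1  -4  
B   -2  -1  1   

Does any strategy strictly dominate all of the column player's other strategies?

Check whether one of the column player's strategies beats all alternatives regardless of what the opponent does.
V is not dominant: against B, W gives -1 > -2.
W is not dominant: against A, V gives 5 > -1.
X is not dominant: against A, V gives 5 > -4.
No single strategy is best against every opponent action.

None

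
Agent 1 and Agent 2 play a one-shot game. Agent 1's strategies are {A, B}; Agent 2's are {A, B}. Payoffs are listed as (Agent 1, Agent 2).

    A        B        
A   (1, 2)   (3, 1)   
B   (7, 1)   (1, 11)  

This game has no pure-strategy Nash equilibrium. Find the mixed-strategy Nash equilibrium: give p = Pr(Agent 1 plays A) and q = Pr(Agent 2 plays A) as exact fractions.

In a mixed NE each player is indifferent between their pure strategies, so the opponent's mix sets the indifference.
Agent 2 indifferent between A and B: p·2 + (1−p)·1 = p·1 + (1−p)·11 ⟹ 1 + 1p = 11 + (-10)p ⟹ p = 10/11.
Agent 1 indifferent between A and B: q·1 + (1−q)·3 = q·7 + (1−q)·1 ⟹ 3 + (-2)q = 1 + 6q ⟹ q = 1/4.

p = 10/11, q = 1/4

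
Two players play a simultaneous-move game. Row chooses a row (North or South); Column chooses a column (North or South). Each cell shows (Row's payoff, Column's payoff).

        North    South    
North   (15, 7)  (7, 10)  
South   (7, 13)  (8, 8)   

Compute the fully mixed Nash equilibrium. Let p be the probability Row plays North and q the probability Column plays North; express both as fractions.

Each player's mixing probability is pinned down by making the *other* player indifferent.
Column indifferent between North and South: p·7 + (1−p)·13 = p·10 + (1−p)·8 ⟹ 13 + (-6)p = 8 + 2p ⟹ p = 5/8.
Row indifferent between North and South: q·15 + (1−q)·7 = q·7 + (1−q)·8 ⟹ 7 + 8q = 8 + (-1)q ⟹ q = 1/9.

p = 5/8, q = 1/9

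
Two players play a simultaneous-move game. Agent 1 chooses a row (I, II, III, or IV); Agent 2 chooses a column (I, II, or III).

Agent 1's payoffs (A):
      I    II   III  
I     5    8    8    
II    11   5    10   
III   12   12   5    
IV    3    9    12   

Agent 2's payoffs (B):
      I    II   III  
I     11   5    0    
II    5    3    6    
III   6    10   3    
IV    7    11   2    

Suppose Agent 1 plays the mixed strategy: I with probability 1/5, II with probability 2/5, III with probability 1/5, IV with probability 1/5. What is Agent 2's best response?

Compute Agent 2's expected payoff from each pure strategy against the given mix.
I: (1/5)·11 + (2/5)·5 + (1/5)·6 + (1/5)·7 = 34/5
II: (1/5)·5 + (2/5)·3 + (1/5)·10 + (1/5)·11 = 32/5
III: (1/5)·0 + (2/5)·6 + (1/5)·3 + (1/5)·2 = 17/5
Highest expected payoff is 34/5, from I.

I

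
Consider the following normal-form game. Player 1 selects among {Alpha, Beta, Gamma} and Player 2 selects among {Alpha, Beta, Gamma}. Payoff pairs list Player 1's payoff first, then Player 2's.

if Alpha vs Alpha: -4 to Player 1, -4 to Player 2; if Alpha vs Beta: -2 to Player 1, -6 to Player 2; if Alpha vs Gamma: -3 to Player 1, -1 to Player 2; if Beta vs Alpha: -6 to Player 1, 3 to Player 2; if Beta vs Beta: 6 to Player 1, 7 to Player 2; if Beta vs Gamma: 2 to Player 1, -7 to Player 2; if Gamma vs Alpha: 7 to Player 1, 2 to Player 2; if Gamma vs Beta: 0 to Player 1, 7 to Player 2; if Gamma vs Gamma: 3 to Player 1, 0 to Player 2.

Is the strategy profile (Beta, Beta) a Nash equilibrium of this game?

Holding Player 2 at Beta: Player 1 gets 6 from Beta, versus -2 from Alpha, 0 from Gamma. No profitable deviation for Player 1.
Holding Player 1 at Beta: Player 2 gets 7 from Beta, versus 3 from Alpha, -7 from Gamma. No profitable deviation for Player 2 either.

Yes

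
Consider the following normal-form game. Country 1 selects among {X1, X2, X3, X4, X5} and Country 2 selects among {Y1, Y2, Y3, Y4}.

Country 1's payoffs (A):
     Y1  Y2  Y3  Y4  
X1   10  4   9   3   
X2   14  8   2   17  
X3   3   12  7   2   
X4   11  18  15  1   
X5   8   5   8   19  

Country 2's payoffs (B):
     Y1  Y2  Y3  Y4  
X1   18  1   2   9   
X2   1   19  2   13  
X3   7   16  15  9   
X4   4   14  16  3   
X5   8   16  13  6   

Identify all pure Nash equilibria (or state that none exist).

(X4, Y3)

A profile is a Nash equilibrium when each player is best-responding to the other.
Country 1's best responses — vs Y1: X2 (payoff 14); vs Y2: X4 (payoff 18); vs Y3: X4 (payoff 15); vs Y4: X5 (payoff 19).
Country 2's best responses — vs X1: Y1 (payoff 18); vs X2: Y2 (payoff 19); vs X3: Y2 (payoff 16); vs X4: Y3 (payoff 16); vs X5: Y2 (payoff 16).
The only mutual best response is (X4, Y3); neither player gains by switching there.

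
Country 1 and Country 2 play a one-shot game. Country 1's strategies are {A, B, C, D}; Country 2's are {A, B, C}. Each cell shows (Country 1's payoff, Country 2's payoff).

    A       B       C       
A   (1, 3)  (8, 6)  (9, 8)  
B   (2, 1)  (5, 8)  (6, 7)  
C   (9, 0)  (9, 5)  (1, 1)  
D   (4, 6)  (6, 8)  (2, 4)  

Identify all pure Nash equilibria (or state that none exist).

Check mutual best responses: a cell is a NE iff neither player can gain by unilaterally deviating.
Country 1's best responses — vs A: C (payoff 9); vs B: C (payoff 9); vs C: A (payoff 9).
Country 2's best responses — vs A: C (payoff 8); vs B: B (payoff 8); vs C: B (payoff 5); vs D: B (payoff 8).
Mutual best responses occur at (A, C) and (C, B); at each, neither player gains by switching.

(A, C) and (C, B)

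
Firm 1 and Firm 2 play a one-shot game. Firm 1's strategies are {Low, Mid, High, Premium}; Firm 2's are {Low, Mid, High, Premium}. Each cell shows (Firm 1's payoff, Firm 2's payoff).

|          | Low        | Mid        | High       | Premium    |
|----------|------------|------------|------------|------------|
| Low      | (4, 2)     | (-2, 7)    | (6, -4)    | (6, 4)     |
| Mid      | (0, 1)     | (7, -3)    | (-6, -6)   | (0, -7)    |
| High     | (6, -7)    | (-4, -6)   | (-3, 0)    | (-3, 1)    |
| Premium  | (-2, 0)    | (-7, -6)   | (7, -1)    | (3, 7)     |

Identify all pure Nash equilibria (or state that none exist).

No pure-strategy Nash equilibrium

A profile is a Nash equilibrium when each player is best-responding to the other.
Firm 1's best responses — vs Low: High (payoff 6); vs Mid: Mid (payoff 7); vs High: Premium (payoff 7); vs Premium: Low (payoff 6).
Firm 2's best responses — vs Low: Mid (payoff 7); vs Mid: Low (payoff 1); vs High: Premium (payoff 1); vs Premium: Premium (payoff 7).
No cell has both players best-responding. For instance, Firm 1's best reply to Low is High, but against High Firm 2 prefers Premium over Low.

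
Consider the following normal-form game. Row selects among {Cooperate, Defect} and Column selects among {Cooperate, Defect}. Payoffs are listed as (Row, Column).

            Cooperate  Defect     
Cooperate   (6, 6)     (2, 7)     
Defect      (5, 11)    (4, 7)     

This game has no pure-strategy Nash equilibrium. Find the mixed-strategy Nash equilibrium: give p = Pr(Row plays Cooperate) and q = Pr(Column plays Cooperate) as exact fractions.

In a mixed NE each player is indifferent between their pure strategies, so the opponent's mix sets the indifference.
Column indifferent between Cooperate and Defect: p·6 + (1−p)·11 = p·7 + (1−p)·7 ⟹ 11 + (-5)p = 7 + 0p ⟹ p = 4/5.
Row indifferent between Cooperate and Defect: q·6 + (1−q)·2 = q·5 + (1−q)·4 ⟹ 2 + 4q = 4 + 1q ⟹ q = 2/3.

p = 4/5, q = 2/3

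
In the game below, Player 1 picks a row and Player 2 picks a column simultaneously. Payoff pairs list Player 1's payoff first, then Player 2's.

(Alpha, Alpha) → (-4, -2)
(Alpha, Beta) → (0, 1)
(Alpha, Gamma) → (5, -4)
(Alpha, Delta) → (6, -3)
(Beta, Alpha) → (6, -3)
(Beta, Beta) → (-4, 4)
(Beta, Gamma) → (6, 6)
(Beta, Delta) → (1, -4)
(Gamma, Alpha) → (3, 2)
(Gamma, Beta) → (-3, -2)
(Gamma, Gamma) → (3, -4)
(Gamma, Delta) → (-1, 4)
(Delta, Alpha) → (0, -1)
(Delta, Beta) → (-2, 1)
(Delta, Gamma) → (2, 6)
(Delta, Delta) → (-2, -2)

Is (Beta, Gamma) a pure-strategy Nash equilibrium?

Yes

Holding Player 2 at Gamma: Player 1 gets 6 from Beta, versus 5 from Alpha, 3 from Gamma, 2 from Delta. No profitable deviation for Player 1.
Holding Player 1 at Beta: Player 2 gets 6 from Gamma, versus -3 from Alpha, 4 from Beta, -4 from Delta. No profitable deviation for Player 2 either.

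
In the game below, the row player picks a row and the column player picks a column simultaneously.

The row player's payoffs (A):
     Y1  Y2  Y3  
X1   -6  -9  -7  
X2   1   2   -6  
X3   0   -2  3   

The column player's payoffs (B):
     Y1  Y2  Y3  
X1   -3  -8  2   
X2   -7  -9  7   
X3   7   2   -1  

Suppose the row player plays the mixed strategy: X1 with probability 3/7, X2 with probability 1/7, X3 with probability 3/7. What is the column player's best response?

Compute the column player's expected payoff from each pure strategy against the given mix.
Y1: (3/7)·(-3) + (1/7)·(-7) + (3/7)·7 = 5/7
Y2: (3/7)·(-8) + (1/7)·(-9) + (3/7)·2 = -27/7
Y3: (3/7)·2 + (1/7)·7 + (3/7)·(-1) = 10/7
Highest expected payoff is 10/7, from Y3.

Y3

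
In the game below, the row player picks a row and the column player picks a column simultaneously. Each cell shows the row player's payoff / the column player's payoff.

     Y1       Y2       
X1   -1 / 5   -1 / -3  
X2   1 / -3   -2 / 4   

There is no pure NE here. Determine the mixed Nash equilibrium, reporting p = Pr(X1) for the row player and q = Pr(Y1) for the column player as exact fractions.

In a mixed NE each player is indifferent between their pure strategies, so the opponent's mix sets the indifference.
The column player indifferent between Y1 and Y2: p·5 + (1−p)·(-3) = p·(-3) + (1−p)·4 ⟹ (-3) + 8p = 4 + (-7)p ⟹ p = 7/15.
The row player indifferent between X1 and X2: q·(-1) + (1−q)·(-1) = q·1 + (1−q)·(-2) ⟹ (-1) + 0q = (-2) + 3q ⟹ q = 1/3.

p = 7/15, q = 1/3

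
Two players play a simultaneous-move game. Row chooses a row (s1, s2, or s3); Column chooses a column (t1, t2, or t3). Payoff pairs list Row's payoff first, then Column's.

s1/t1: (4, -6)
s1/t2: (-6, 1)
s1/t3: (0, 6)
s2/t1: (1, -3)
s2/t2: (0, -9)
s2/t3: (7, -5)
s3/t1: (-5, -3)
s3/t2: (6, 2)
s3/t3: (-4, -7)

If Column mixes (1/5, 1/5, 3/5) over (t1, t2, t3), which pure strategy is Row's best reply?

s2

Compute Row's expected payoff from each pure strategy against the given mix.
s1: (1/5)·4 + (1/5)·(-6) + (3/5)·0 = -2/5
s2: (1/5)·1 + (1/5)·0 + (3/5)·7 = 22/5
s3: (1/5)·(-5) + (1/5)·6 + (3/5)·(-4) = -11/5
Highest expected payoff is 22/5, from s2.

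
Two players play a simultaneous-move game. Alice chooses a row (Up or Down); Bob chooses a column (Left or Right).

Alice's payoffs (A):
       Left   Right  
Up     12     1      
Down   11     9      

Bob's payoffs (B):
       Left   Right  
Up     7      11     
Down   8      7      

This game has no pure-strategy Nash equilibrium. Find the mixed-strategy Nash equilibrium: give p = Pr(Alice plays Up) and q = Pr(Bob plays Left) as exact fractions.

p = 1/5, q = 8/9

Each player's mixing probability is pinned down by making the *other* player indifferent.
Bob indifferent between Left and Right: p·7 + (1−p)·8 = p·11 + (1−p)·7 ⟹ 8 + (-1)p = 7 + 4p ⟹ p = 1/5.
Alice indifferent between Up and Down: q·12 + (1−q)·1 = q·11 + (1−q)·9 ⟹ 1 + 11q = 9 + 2q ⟹ q = 8/9.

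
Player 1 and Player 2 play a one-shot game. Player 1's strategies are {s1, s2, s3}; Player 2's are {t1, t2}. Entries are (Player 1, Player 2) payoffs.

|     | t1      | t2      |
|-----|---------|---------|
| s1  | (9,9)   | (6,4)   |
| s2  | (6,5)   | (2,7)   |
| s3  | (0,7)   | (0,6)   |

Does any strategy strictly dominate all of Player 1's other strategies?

A strategy is strictly dominant if it gives Player 1 a strictly higher payoff than every other strategy, against every choice by the opponent.
s1 strictly dominates: vs t1: 9 > each of {6, 0}; vs t2: 6 > each of {2, 0}.

s1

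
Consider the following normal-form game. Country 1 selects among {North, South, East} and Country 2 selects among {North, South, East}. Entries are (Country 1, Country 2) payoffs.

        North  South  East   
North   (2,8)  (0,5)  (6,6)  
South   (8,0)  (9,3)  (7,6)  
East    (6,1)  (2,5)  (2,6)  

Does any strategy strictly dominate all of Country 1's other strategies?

A strategy is strictly dominant if it gives Country 1 a strictly higher payoff than every other strategy, against every choice by the opponent.
South strictly dominates: vs North: 8 > each of {2, 6}; vs South: 9 > each of {0, 2}; vs East: 7 > each of {6, 2}.

South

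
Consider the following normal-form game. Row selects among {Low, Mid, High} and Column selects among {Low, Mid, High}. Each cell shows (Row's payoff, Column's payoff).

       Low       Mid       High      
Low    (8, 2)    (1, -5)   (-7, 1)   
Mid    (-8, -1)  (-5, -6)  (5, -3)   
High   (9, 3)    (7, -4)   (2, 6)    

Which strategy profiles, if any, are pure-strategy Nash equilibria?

There is no pure-strategy Nash equilibrium

A profile is a Nash equilibrium when each player is best-responding to the other.
Row's best responses — vs Low: High (payoff 9); vs Mid: High (payoff 7); vs High: Mid (payoff 5).
Column's best responses — vs Low: Low (payoff 2); vs Mid: Low (payoff -1); vs High: High (payoff 6).
No cell has both players best-responding. For instance, Row's best reply to High is Mid, but against Mid Column prefers Low over High.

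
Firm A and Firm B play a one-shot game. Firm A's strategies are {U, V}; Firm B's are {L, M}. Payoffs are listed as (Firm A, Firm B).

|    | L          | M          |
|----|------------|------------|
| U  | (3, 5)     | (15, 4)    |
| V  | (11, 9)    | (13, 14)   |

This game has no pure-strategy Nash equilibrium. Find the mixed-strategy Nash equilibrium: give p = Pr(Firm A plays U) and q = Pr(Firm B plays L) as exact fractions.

In a mixed NE each player is indifferent between their pure strategies, so the opponent's mix sets the indifference.
Firm B indifferent between L and M: p·5 + (1−p)·9 = p·4 + (1−p)·14 ⟹ 9 + (-4)p = 14 + (-10)p ⟹ p = 5/6.
Firm A indifferent between U and V: q·3 + (1−q)·15 = q·11 + (1−q)·13 ⟹ 15 + (-12)q = 13 + (-2)q ⟹ q = 1/5.

p = 5/6, q = 1/5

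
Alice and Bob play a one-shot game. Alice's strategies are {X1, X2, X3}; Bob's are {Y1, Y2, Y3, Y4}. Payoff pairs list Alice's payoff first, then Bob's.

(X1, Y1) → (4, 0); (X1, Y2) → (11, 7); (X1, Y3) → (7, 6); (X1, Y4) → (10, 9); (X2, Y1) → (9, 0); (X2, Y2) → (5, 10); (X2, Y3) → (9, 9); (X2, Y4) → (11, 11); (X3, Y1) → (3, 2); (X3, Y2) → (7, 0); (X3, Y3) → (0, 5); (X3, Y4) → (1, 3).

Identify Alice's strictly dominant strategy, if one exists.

A strategy is strictly dominant if it gives Alice a strictly higher payoff than every other strategy, against every choice by the opponent.
X1 is not dominant: against Y1, X2 gives 9 > 4.
X2 is not dominant: against Y2, X1 gives 11 > 5.
X3 is not dominant: against Y1, X1 gives 4 > 3.
No single strategy is best against every opponent action.

No strictly dominant strategy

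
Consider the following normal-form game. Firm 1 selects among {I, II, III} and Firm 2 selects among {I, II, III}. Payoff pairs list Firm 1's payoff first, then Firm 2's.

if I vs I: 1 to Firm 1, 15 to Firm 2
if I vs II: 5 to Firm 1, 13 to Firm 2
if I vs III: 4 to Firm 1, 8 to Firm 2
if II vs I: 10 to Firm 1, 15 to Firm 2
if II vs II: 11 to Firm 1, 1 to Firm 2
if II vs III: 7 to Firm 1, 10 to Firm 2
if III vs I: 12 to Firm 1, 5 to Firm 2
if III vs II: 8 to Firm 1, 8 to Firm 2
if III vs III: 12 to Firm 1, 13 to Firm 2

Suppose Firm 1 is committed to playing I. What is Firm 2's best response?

With Firm 1 fixed at I, Firm 2's payoffs are: I → 15, II → 13, III → 8.
The maximum is 15, achieved by I.

I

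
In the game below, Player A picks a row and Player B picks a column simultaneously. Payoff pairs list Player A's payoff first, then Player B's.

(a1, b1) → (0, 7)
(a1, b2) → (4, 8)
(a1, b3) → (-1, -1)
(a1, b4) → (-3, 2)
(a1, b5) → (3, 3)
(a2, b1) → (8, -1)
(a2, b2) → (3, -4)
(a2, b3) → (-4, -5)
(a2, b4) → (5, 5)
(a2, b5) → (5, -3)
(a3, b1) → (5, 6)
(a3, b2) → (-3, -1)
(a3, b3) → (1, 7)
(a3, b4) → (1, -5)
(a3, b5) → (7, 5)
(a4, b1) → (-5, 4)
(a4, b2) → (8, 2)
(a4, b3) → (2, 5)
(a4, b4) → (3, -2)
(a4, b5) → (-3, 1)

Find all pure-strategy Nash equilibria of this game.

Find each player's best response to every opponent strategy; NE are the intersections.
Player A's best responses — vs b1: a2 (payoff 8); vs b2: a4 (payoff 8); vs b3: a4 (payoff 2); vs b4: a2 (payoff 5); vs b5: a3 (payoff 7).
Player B's best responses — vs a1: b2 (payoff 8); vs a2: b4 (payoff 5); vs a3: b3 (payoff 7); vs a4: b3 (payoff 5).
Mutual best responses occur at (a2, b4) and (a4, b3); at each, neither player gains by switching.

(a2, b4) and (a4, b3)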